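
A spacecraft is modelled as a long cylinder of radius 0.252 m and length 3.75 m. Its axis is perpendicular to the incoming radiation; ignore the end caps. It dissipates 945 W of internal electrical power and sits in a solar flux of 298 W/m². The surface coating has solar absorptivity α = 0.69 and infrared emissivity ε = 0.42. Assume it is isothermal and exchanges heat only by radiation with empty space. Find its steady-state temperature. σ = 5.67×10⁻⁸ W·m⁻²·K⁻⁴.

At steady state, absorbed solar power + internal power = radiated power.
Absorbed: α·S·A_cross = 0.69·298·1.890 = 388.6 W (cross-section 2rL).
Total input = 388.6 + 945 = 1334 W.
Radiated: εσ·A_surf·T⁴ with A_surf = 2πrL = 5.938 m².
T⁴ = 1334/(0.42·5.67×10⁻⁸·5.938) = 9.432×10⁹ K⁴.

T ≈ 312 K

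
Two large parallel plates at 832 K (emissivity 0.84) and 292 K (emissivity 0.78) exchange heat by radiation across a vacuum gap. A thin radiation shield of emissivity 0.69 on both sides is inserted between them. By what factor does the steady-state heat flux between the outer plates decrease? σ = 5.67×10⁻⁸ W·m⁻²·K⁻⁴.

Without shield: q₀ = σΔ(T⁴)/(1/ε₁+1/ε₂−1) with denominator 1.473.
With shield the two gaps are in series; the resistances add: (1/ε₁+1/ε_s−1)+(1/ε_s+1/ε₂−1) = 1.640+1.731 = 3.371.
Heat-flux ratio q₀/q = 3.371/1.473.

factor ≈ 2.29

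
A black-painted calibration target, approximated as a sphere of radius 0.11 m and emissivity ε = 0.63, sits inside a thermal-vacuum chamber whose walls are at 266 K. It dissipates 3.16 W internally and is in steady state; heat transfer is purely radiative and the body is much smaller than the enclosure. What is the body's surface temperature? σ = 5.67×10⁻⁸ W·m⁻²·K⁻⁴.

For a small grey body in a large enclosure, net radiated power = εσA(T⁴ − T_w⁴).
Steady state: P = εσA(T⁴ − T_w⁴) with A = 4πr² = 0.1521 m².
T⁴ = P/(εσA) + T_w⁴ = 3.16/(0.63·5.67×10⁻⁸·0.1521) + (266)⁴
    = 5.818×10⁸ + 5.006×10⁹ = 5.588×10⁹ K⁴.

T ≈ 273 K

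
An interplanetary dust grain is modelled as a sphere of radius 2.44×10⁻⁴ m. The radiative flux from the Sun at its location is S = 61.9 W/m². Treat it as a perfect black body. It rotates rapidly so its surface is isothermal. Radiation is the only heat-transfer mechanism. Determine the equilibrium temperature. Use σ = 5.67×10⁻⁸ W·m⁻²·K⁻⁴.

At equilibrium, absorbed power = emitted power.
Absorbing cross-section = πr² = 1.870×10⁻⁷ m²; emitting surface = 4πr² = 7.482×10⁻⁷ m² (ratio 4).
S·A_cross = εσ·A_surf·T⁴  ⇒  T⁴ = S/(4σ).
T⁴ = 1.00·61.9/(4·5.67×10⁻⁸) = 2.729×10⁸ K⁴.
T = (2.729×10⁸)^(1/4).

T ≈ 129 K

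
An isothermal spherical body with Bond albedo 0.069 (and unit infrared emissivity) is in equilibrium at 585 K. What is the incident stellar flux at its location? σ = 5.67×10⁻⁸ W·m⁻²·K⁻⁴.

(1−a)S·πr² = σ·4πr²·T⁴ ⇒ S = 4σT⁴/(1−a).
S = 4·5.67×10⁻⁸·1.171×10¹¹/0.931.

S ≈ 28500 W/m²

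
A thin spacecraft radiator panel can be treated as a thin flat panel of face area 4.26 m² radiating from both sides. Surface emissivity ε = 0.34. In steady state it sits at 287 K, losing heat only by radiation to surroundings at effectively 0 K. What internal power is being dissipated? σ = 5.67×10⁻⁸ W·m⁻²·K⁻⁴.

P ≈ 1110 W

Steady state: P = εσA T⁴.
A = 2·4.26 = 8.520 m²; T⁴ = (287)⁴ = 6.785×10⁹ K⁴.
P = 0.34 × 5.67×10⁻⁸ × 8.520 × 6.785×10⁹.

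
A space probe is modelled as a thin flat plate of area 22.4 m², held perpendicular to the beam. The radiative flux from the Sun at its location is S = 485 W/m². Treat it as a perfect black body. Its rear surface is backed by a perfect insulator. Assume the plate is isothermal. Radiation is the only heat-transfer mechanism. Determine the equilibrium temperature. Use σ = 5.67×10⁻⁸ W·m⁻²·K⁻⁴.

T ≈ 304 K

At equilibrium, absorbed power = emitted power.
Absorbing cross-section = A = 22.40 m²; emitting surface = A = 22.40 m² (ratio 1).
S·A_cross = εσ·A_surf·T⁴  ⇒  T⁴ = S/(1σ).
T⁴ = 1.00·485/(1·5.67×10⁻⁸) = 8.554×10⁹ K⁴.
T = (8.554×10⁹)^(1/4).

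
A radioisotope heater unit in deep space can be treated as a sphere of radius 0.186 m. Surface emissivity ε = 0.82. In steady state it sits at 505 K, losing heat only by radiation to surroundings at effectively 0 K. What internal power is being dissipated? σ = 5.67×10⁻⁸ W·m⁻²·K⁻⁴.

Steady state: P = εσA T⁴.
A = 4πr² = 0.4347 m²; T⁴ = (505)⁴ = 6.504×10¹⁰ K⁴.
P = 0.82 × 5.67×10⁻⁸ × 0.4347 × 6.504×10¹⁰.

P ≈ 1310 W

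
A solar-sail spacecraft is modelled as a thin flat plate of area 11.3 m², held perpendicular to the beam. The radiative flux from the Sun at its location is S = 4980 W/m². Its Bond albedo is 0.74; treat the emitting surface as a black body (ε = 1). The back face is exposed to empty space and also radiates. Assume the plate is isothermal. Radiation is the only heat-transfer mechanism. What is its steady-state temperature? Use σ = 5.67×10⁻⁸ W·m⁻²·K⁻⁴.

T ≈ 327 K

At equilibrium, absorbed power = emitted power.
Absorbing cross-section = A = 11.30 m²; emitting surface = 2A = 22.60 m² (ratio 2).
(1−a)S·A_cross = εσ·A_surf·T⁴  ⇒  T⁴ = (1−a)S/(2σ).
T⁴ = 0.260·4980/(2·5.67×10⁻⁸) = 1.142×10¹⁰ K⁴.
T = (1.142×10¹⁰)^(1/4).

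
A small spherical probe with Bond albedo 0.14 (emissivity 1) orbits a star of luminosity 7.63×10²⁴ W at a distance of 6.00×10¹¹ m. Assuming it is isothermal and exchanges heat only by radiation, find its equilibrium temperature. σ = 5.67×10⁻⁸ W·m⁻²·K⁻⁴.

T ≈ 50.3 K

First find the stellar flux at distance d: S = L/(4πd²) = 7.63×10²⁴/(4π·(6.00×10¹¹)²) = 1.687 W/m².
For an isothermal sphere, absorbed (1−a)S·πr² = emitted σ·4πr²·T⁴, so T⁴ = (1−a)S/(4σ).
T⁴ = 0.860·1.687/(4·5.67×10⁻⁸) = 6.395×10⁶ K⁴.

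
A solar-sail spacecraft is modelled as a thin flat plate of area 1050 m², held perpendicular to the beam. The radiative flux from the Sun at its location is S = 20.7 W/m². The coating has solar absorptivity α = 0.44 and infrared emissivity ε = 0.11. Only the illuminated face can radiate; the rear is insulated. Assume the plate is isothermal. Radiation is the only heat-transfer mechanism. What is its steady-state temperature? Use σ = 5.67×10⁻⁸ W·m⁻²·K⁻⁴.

T ≈ 195 K

At equilibrium, absorbed power = emitted power.
Absorbing cross-section = A = 1050 m²; emitting surface = A = 1050 m² (ratio 1).
αS·A_cross = εσ·A_surf·T⁴  ⇒  T⁴ = αS/(ε·1σ).
T⁴ = 0.440·20.7/(0.11·1·5.67×10⁻⁸) = 1.460×10⁹ K⁴.
T = (1.460×10⁹)^(1/4).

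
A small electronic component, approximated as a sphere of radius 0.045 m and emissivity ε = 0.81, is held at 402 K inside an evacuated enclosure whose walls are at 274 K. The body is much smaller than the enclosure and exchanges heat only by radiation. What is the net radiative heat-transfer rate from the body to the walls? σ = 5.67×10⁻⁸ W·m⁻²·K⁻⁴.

P_net ≈ 23.9 W

For a small grey body in a large enclosure: P_net = εσA(T_body⁴ − T_wall⁴).
A = 4πr² = 0.02545 m²; T_body⁴ − T_wall⁴ = 2.612×10¹⁰ − 5.636×10⁹ = 2.048×10¹⁰ K⁴.
|P_net| = 0.81·5.67×10⁻⁸·0.02545·2.048×10¹⁰.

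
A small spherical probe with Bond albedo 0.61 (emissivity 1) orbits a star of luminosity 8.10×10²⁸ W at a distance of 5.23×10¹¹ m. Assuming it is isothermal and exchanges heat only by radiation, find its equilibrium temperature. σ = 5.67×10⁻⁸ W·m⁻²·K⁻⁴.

T ≈ 449 K

First find the stellar flux at distance d: S = L/(4πd²) = 8.10×10²⁸/(4π·(5.23×10¹¹)²) = 23570 W/m².
For an isothermal sphere, absorbed (1−a)S·πr² = emitted σ·4πr²·T⁴, so T⁴ = (1−a)S/(4σ).
T⁴ = 0.390·23570/(4·5.67×10⁻⁸) = 4.052×10¹⁰ K⁴.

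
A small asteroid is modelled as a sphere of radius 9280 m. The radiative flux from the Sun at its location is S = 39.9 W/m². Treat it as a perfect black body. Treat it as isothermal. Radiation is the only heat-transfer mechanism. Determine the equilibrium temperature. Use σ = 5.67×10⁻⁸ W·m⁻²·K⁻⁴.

At equilibrium, absorbed power = emitted power.
Absorbing cross-section = πr² = 2.705×10⁸ m²; emitting surface = 4πr² = 1.082×10⁹ m² (ratio 4).
S·A_cross = εσ·A_surf·T⁴  ⇒  T⁴ = S/(4σ).
T⁴ = 1.00·39.9/(4·5.67×10⁻⁸) = 1.759×10⁸ K⁴.
T = (1.759×10⁸)^(1/4).

T ≈ 115 K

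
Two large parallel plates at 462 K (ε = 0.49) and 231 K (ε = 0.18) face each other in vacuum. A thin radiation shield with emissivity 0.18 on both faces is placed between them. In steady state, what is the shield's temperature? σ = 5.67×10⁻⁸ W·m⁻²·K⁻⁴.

In steady state the net flux on the hot side equals that on the cold side.
σ(T₁⁴−T_s⁴)/D₁ = σ(T_s⁴−T₂⁴)/D₂, with D₁ = 1/ε₁+1/ε_s−1 = 6.596, D₂ = 1/ε_s+1/ε₂−1 = 10.11.
Solve for T_s⁴: T_s⁴ = (D₂·T₁⁴ + D₁·T₂⁴)/(D₁+D₂) = 2.870×10¹⁰ K⁴.

T_s ≈ 412 K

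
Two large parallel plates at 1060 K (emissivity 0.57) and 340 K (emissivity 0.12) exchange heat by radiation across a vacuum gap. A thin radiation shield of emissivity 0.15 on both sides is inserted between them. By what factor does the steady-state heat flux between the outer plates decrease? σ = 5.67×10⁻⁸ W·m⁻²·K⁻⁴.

factor ≈ 2.36

Without shield: q₀ = σΔ(T⁴)/(1/ε₁+1/ε₂−1) with denominator 9.088.
With shield the two gaps are in series; the resistances add: (1/ε₁+1/ε_s−1)+(1/ε_s+1/ε₂−1) = 7.421+14.00 = 21.42.
Heat-flux ratio q₀/q = 21.42/9.088.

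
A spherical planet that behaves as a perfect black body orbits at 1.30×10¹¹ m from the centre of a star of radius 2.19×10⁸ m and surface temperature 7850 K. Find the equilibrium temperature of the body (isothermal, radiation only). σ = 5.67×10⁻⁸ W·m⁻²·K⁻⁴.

The star's surface emits σT_*⁴; at distance d the flux is S = σT_*⁴(R_*/d)².
S = 5.67×10⁻⁸·(7850)⁴·(2.19×10⁸/1.30×10¹¹)² = 611.0 W/m².
For an isothermal sphere T⁴ = (1−a)S/(4σ) = 2.694×10⁹ K⁴.

T ≈ 228 K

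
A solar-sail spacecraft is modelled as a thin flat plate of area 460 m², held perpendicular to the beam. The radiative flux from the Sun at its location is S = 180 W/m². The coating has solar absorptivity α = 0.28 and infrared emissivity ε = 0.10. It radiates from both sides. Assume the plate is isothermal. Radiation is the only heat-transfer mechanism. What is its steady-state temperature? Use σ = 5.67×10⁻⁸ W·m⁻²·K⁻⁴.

T ≈ 258 K

At equilibrium, absorbed power = emitted power.
Absorbing cross-section = A = 460.0 m²; emitting surface = 2A = 920.0 m² (ratio 2).
αS·A_cross = εσ·A_surf·T⁴  ⇒  T⁴ = αS/(ε·2σ).
T⁴ = 0.280·180/(0.10·2·5.67×10⁻⁸) = 4.444×10⁹ K⁴.
T = (4.444×10⁹)^(1/4).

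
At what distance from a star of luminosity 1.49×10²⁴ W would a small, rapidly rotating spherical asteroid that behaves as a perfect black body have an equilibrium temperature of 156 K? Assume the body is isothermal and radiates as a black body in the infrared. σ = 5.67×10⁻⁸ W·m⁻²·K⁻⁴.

For an isothermal black-emitting sphere, (1−a)S·πr² = σ·4πr²·T⁴ ⇒ S = 4σT⁴/(1−a).
S = 4·5.67×10⁻⁸·(156)⁴/1.00 = 134.3 W/m².
Flux falls as S = L/(4πd²), so d = √(L/(4πS)) = √(1.49×10²⁴/(4π·134.3)).

d ≈ 2.97×10¹⁰ m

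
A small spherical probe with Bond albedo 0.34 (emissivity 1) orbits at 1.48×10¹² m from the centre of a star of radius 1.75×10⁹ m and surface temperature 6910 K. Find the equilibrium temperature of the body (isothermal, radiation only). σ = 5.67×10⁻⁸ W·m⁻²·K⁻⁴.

The star's surface emits σT_*⁴; at distance d the flux is S = σT_*⁴(R_*/d)².
S = 5.67×10⁻⁸·(6910)⁴·(1.75×10⁹/1.48×10¹²)² = 180.7 W/m².
For an isothermal sphere T⁴ = (1−a)S/(4σ) = 5.260×10⁸ K⁴.

T ≈ 151 K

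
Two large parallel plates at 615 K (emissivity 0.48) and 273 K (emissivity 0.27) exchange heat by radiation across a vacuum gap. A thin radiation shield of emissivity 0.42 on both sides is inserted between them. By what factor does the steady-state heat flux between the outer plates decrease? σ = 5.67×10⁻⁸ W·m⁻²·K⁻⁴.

factor ≈ 1.79

Without shield: q₀ = σΔ(T⁴)/(1/ε₁+1/ε₂−1) with denominator 4.787.
With shield the two gaps are in series; the resistances add: (1/ε₁+1/ε_s−1)+(1/ε_s+1/ε₂−1) = 3.464+5.085 = 8.549.
Heat-flux ratio q₀/q = 8.549/4.787.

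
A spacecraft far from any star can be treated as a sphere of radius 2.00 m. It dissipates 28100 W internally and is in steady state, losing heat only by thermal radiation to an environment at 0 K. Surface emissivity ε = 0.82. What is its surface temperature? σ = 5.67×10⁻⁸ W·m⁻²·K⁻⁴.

T ≈ 331 K

Steady state: internal power = radiated power, P = εσA T⁴.
Radiating area A = 4πr² = 50.27 m².
T⁴ = P/(εσA) = 28100/(0.82·5.67×10⁻⁸·50.27) = 1.202×10¹⁰ K⁴.
T = (1.202×10¹⁰)^(1/4).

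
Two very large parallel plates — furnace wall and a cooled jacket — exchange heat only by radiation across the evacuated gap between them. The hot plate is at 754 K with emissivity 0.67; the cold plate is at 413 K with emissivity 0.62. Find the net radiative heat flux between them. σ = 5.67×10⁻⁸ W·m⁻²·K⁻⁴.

q ≈ 7920 W/m²

For two infinite grey parallel plates, q = σ(T₁⁴ − T₂⁴)/(1/ε₁ + 1/ε₂ − 1).
T₁⁴ − T₂⁴ = 3.232×10¹¹ − 2.909×10¹⁰ = 2.941×10¹¹ K⁴.
1/ε₁ + 1/ε₂ − 1 = 1.493 + 1.613 − 1 = 2.105.
q = 5.67×10⁻⁸ × 2.941×10¹¹ / 2.105.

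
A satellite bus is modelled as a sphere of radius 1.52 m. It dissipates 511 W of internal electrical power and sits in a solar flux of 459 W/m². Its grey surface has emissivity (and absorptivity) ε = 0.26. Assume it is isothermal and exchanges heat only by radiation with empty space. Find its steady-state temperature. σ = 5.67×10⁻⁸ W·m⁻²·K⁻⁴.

At steady state, absorbed solar power + internal power = radiated power.
Absorbed: α·S·A_cross = 0.26·459·7.258 = 866.2 W (cross-section πr²).
Total input = 866.2 + 511 = 1377 W.
Radiated: εσ·A_surf·T⁴ with A_surf = 4πr² = 29.03 m².
T⁴ = 1377/(0.26·5.67×10⁻⁸·29.03) = 3.218×10⁹ K⁴.

T ≈ 238 K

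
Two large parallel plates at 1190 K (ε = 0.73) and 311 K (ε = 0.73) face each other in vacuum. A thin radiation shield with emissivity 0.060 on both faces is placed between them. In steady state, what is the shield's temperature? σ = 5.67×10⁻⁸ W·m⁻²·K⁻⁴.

In steady state the net flux on the hot side equals that on the cold side.
σ(T₁⁴−T_s⁴)/D₁ = σ(T_s⁴−T₂⁴)/D₂, with D₁ = 1/ε₁+1/ε_s−1 = 17.04, D₂ = 1/ε_s+1/ε₂−1 = 17.04.
Solve for T_s⁴: T_s⁴ = (D₂·T₁⁴ + D₁·T₂⁴)/(D₁+D₂) = 1.007×10¹² K⁴.

T_s ≈ 1000 K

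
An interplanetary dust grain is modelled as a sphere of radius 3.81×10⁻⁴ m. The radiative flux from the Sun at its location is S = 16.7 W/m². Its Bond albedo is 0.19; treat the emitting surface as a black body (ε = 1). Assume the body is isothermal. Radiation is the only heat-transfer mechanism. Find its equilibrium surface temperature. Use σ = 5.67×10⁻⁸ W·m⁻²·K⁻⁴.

T ≈ 87.9 K

At equilibrium, absorbed power = emitted power.
Absorbing cross-section = πr² = 4.560×10⁻⁷ m²; emitting surface = 4πr² = 1.824×10⁻⁶ m² (ratio 4).
(1−a)S·A_cross = εσ·A_surf·T⁴  ⇒  T⁴ = (1−a)S/(4σ).
T⁴ = 0.810·16.7/(4·5.67×10⁻⁸) = 5.964×10⁷ K⁴.
T = (5.964×10⁷)^(1/4).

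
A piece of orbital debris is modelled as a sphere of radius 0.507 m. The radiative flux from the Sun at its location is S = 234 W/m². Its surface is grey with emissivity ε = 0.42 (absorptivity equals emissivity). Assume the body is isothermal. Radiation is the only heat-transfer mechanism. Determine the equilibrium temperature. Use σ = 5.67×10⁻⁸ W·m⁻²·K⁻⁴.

At equilibrium, absorbed power = emitted power.
Absorbing cross-section = πr² = 0.8075 m²; emitting surface = 4πr² = 3.230 m² (ratio 4).
εS·A_cross = εσ·A_surf·T⁴  ⇒  T⁴ = S/(4σ)   (ε cancels).
T⁴ = 234/(4·5.67×10⁻⁸) = 1.032×10⁹ K⁴.
T = (1.032×10⁹)^(1/4).

T ≈ 179 K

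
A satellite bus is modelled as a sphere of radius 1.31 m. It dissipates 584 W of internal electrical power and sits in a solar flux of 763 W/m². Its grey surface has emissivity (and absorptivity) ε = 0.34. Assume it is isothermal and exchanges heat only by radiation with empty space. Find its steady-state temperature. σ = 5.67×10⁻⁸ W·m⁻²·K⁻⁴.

At steady state, absorbed solar power + internal power = radiated power.
Absorbed: α·S·A_cross = 0.34·763·5.391 = 1399 W (cross-section πr²).
Total input = 1399 + 584 = 1983 W.
Radiated: εσ·A_surf·T⁴ with A_surf = 4πr² = 21.57 m².
T⁴ = 1983/(0.34·5.67×10⁻⁸·21.57) = 4.769×10⁹ K⁴.

T ≈ 263 K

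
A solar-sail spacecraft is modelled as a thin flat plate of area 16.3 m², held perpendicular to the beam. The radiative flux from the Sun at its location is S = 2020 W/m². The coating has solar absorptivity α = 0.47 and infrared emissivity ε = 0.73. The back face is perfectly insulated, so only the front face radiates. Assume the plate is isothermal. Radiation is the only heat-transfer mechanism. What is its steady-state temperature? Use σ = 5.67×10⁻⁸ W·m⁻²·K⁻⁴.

T ≈ 389 K

At equilibrium, absorbed power = emitted power.
Absorbing cross-section = A = 16.30 m²; emitting surface = A = 16.30 m² (ratio 1).
αS·A_cross = εσ·A_surf·T⁴  ⇒  T⁴ = αS/(ε·1σ).
T⁴ = 0.470·2020/(0.73·1·5.67×10⁻⁸) = 2.294×10¹⁰ K⁴.
T = (2.294×10¹⁰)^(1/4).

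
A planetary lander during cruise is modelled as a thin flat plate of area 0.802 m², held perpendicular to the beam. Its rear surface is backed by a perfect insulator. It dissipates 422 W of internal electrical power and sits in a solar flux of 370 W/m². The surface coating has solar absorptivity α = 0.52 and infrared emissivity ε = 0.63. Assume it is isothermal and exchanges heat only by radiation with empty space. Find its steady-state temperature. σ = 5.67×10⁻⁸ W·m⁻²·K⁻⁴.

At steady state, absorbed solar power + internal power = radiated power.
Absorbed: α·S·A_cross = 0.52·370·0.8020 = 154.3 W (cross-section A).
Total input = 154.3 + 422 = 576.3 W.
Radiated: εσ·A_surf·T⁴ with A_surf = A = 0.8020 m².
T⁴ = 576.3/(0.63·5.67×10⁻⁸·0.8020) = 2.012×10¹⁰ K⁴.

T ≈ 377 K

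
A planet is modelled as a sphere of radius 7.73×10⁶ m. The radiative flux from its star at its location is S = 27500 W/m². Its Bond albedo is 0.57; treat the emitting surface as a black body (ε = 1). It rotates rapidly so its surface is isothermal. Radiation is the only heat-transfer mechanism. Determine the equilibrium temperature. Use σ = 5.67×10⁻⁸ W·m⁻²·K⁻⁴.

At equilibrium, absorbed power = emitted power.
Absorbing cross-section = πr² = 1.877×10¹⁴ m²; emitting surface = 4πr² = 7.509×10¹⁴ m² (ratio 4).
(1−a)S·A_cross = εσ·A_surf·T⁴  ⇒  T⁴ = (1−a)S/(4σ).
T⁴ = 0.430·27500/(4·5.67×10⁻⁸) = 5.214×10¹⁰ K⁴.
T = (5.214×10¹⁰)^(1/4).

T ≈ 478 K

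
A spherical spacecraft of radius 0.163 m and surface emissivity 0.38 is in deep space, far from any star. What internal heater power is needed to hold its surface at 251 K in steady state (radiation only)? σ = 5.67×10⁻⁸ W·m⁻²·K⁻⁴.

P = εσ·4πr²·T⁴.
4πr² = 0.3339 m²; T⁴ = 3.969×10⁹ K⁴.
P = 0.38·5.67×10⁻⁸·0.3339·3.969×10⁹.

P ≈ 28.6 W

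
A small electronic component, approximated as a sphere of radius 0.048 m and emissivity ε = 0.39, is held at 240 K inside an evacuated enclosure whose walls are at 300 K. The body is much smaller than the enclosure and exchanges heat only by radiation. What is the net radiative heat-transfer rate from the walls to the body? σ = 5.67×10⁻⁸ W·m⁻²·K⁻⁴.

For a small grey body in a large enclosure: P_net = εσA(T_body⁴ − T_wall⁴).
A = 4πr² = 0.02895 m²; T_body⁴ − T_wall⁴ = 3.318×10⁹ − 8.100×10⁹ = -4.782×10⁹ K⁴.
|P_net| = 0.39·5.67×10⁻⁸·0.02895·4.782×10⁹.

P_net ≈ 3.06 W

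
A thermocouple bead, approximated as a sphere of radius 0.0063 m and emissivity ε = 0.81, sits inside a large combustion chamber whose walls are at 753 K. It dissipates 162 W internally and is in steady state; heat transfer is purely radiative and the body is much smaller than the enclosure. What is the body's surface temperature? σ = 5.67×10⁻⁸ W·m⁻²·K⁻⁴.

For a small grey body in a large enclosure, net radiated power = εσA(T⁴ − T_w⁴).
Steady state: P = εσA(T⁴ − T_w⁴) with A = 4πr² = 4.988×10⁻⁴ m².
T⁴ = P/(εσA) + T_w⁴ = 162/(0.81·5.67×10⁻⁸·4.988×10⁻⁴) + (753)⁴
    = 7.072×10¹² + 3.215×10¹¹ = 7.394×10¹² K⁴.

T ≈ 1650 K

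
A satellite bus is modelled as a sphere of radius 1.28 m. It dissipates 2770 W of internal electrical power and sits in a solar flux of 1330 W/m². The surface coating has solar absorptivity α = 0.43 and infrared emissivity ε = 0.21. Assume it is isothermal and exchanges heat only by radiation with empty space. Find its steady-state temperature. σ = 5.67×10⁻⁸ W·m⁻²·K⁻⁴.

T ≈ 391 K

At steady state, absorbed solar power + internal power = radiated power.
Absorbed: α·S·A_cross = 0.43·1330·5.147 = 2944 W (cross-section πr²).
Total input = 2944 + 2770 = 5714 W.
Radiated: εσ·A_surf·T⁴ with A_surf = 4πr² = 20.59 m².
T⁴ = 5714/(0.21·5.67×10⁻⁸·20.59) = 2.331×10¹⁰ K⁴.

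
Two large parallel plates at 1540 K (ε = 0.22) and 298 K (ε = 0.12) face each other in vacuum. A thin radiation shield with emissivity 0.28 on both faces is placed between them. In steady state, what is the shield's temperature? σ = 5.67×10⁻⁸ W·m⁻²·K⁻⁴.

In steady state the net flux on the hot side equals that on the cold side.
σ(T₁⁴−T_s⁴)/D₁ = σ(T_s⁴−T₂⁴)/D₂, with D₁ = 1/ε₁+1/ε_s−1 = 7.117, D₂ = 1/ε_s+1/ε₂−1 = 10.90.
Solve for T_s⁴: T_s⁴ = (D₂·T₁⁴ + D₁·T₂⁴)/(D₁+D₂) = 3.406×10¹² K⁴.

T_s ≈ 1360 K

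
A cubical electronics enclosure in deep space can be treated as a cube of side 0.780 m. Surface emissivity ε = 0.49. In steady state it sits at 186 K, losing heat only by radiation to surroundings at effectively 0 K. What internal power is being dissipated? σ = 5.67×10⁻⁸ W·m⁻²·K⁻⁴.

Steady state: P = εσA T⁴.
A = 6L² = 3.650 m²; T⁴ = (186)⁴ = 1.197×10⁹ K⁴.
P = 0.49 × 5.67×10⁻⁸ × 3.650 × 1.197×10⁹.

P ≈ 121 W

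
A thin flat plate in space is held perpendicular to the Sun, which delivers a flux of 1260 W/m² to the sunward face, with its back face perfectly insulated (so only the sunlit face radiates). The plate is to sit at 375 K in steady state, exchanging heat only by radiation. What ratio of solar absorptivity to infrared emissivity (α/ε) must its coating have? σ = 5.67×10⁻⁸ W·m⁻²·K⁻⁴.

Balance: αS·A = εσ·1A·T⁴ ⇒ α/ε = σT⁴/S.
α/ε = 5.67×10⁻⁸·(375)⁴/1260 = 5.67×10⁻⁸·1.978×10¹⁰/1260.

α/ε ≈ 0.890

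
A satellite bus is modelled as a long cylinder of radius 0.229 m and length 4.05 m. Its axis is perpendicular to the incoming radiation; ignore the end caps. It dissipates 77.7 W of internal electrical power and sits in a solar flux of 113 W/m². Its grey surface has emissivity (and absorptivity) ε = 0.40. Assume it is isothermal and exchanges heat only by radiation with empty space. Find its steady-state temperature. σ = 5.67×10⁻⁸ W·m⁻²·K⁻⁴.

At steady state, absorbed solar power + internal power = radiated power.
Absorbed: α·S·A_cross = 0.40·113·1.855 = 83.84 W (cross-section 2rL).
Total input = 83.84 + 77.7 = 161.5 W.
Radiated: εσ·A_surf·T⁴ with A_surf = 2πrL = 5.827 m².
T⁴ = 161.5/(0.40·5.67×10⁻⁸·5.827) = 1.222×10⁹ K⁴.

T ≈ 187 K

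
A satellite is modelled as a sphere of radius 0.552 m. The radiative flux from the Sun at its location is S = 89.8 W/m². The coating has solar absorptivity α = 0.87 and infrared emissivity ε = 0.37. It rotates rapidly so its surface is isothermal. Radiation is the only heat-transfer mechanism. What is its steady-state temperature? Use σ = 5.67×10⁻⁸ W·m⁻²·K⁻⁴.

At equilibrium, absorbed power = emitted power.
Absorbing cross-section = πr² = 0.9573 m²; emitting surface = 4πr² = 3.829 m² (ratio 4).
αS·A_cross = εσ·A_surf·T⁴  ⇒  T⁴ = αS/(ε·4σ).
T⁴ = 0.870·89.8/(0.37·4·5.67×10⁻⁸) = 9.310×10⁸ K⁴.
T = (9.310×10⁸)^(1/4).

T ≈ 175 K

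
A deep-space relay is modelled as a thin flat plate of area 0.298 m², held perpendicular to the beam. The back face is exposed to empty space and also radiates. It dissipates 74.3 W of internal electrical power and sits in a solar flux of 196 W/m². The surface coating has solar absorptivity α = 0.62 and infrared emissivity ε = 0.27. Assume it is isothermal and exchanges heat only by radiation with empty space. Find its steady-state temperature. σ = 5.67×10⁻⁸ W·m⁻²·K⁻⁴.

At steady state, absorbed solar power + internal power = radiated power.
Absorbed: α·S·A_cross = 0.62·196·0.2980 = 36.21 W (cross-section A).
Total input = 36.21 + 74.3 = 110.5 W.
Radiated: εσ·A_surf·T⁴ with A_surf = 2A = 0.5960 m².
T⁴ = 110.5/(0.27·5.67×10⁻⁸·0.5960) = 1.211×10¹⁰ K⁴.

T ≈ 332 K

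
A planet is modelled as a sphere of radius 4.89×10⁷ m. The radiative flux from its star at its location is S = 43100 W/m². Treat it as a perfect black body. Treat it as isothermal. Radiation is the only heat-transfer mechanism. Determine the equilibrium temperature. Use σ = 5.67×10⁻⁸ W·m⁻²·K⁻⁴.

T ≈ 660 K

At equilibrium, absorbed power = emitted power.
Absorbing cross-section = πr² = 7.512×10¹⁵ m²; emitting surface = 4πr² = 3.005×10¹⁶ m² (ratio 4).
S·A_cross = εσ·A_surf·T⁴  ⇒  T⁴ = S/(4σ).
T⁴ = 1.00·43100/(4·5.67×10⁻⁸) = 1.900×10¹¹ K⁴.
T = (1.900×10¹¹)^(1/4).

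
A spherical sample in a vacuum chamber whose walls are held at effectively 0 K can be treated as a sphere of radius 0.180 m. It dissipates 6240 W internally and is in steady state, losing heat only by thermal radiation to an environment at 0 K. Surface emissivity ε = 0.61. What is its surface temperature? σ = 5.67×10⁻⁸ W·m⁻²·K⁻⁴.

Steady state: internal power = radiated power, P = εσA T⁴.
Radiating area A = 4πr² = 0.4072 m².
T⁴ = P/(εσA) = 6240/(0.61·5.67×10⁻⁸·0.4072) = 4.431×10¹¹ K⁴.
T = (4.431×10¹¹)^(1/4).

T ≈ 816 K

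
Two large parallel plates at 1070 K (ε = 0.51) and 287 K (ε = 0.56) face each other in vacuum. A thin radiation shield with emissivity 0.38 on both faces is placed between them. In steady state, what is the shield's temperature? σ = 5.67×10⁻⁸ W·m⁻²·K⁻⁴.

In steady state the net flux on the hot side equals that on the cold side.
σ(T₁⁴−T_s⁴)/D₁ = σ(T_s⁴−T₂⁴)/D₂, with D₁ = 1/ε₁+1/ε_s−1 = 3.592, D₂ = 1/ε_s+1/ε₂−1 = 3.417.
Solve for T_s⁴: T_s⁴ = (D₂·T₁⁴ + D₁·T₂⁴)/(D₁+D₂) = 6.425×10¹¹ K⁴.

T_s ≈ 895 K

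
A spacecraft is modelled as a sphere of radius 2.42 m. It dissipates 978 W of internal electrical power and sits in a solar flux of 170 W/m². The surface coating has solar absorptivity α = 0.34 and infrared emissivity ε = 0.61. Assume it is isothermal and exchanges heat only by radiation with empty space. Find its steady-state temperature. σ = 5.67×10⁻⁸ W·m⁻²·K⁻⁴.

T ≈ 168 K

At steady state, absorbed solar power + internal power = radiated power.
Absorbed: α·S·A_cross = 0.34·170·18.40 = 1063 W (cross-section πr²).
Total input = 1063 + 978 = 2041 W.
Radiated: εσ·A_surf·T⁴ with A_surf = 4πr² = 73.59 m².
T⁴ = 2041/(0.61·5.67×10⁻⁸·73.59) = 8.020×10⁸ K⁴.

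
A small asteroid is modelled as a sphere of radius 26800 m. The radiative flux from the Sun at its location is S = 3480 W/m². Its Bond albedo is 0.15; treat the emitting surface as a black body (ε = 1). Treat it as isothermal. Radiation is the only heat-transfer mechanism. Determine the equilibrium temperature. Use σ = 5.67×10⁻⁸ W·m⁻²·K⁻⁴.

T ≈ 338 K

At equilibrium, absorbed power = emitted power.
Absorbing cross-section = πr² = 2.256×10⁹ m²; emitting surface = 4πr² = 9.026×10⁹ m² (ratio 4).
(1−a)S·A_cross = εσ·A_surf·T⁴  ⇒  T⁴ = (1−a)S/(4σ).
T⁴ = 0.850·3480/(4·5.67×10⁻⁸) = 1.304×10¹⁰ K⁴.
T = (1.304×10¹⁰)^(1/4).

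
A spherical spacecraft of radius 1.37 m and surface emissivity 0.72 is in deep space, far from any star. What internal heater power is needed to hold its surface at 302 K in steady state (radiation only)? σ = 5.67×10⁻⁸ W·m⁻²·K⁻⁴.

P = εσ·4πr²·T⁴.
4πr² = 23.59 m²; T⁴ = 8.318×10⁹ K⁴.
P = 0.72·5.67×10⁻⁸·23.59·8.318×10⁹.

P ≈ 8010 W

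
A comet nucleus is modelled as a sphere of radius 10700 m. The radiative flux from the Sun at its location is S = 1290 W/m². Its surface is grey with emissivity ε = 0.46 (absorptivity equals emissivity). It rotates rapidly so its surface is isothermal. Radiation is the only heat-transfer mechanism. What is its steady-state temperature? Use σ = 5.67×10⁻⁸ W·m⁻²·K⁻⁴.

T ≈ 275 K

At equilibrium, absorbed power = emitted power.
Absorbing cross-section = πr² = 3.597×10⁸ m²; emitting surface = 4πr² = 1.439×10⁹ m² (ratio 4).
εS·A_cross = εσ·A_surf·T⁴  ⇒  T⁴ = S/(4σ)   (ε cancels).
T⁴ = 1290/(4·5.67×10⁻⁸) = 5.688×10⁹ K⁴.
T = (5.688×10⁹)^(1/4).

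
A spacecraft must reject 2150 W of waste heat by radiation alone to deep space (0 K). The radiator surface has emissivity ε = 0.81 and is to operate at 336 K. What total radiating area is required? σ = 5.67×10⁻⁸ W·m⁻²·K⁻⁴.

A ≈ 3.67 m²

P = εσA T⁴ ⇒ A = P/(εσT⁴).
T⁴ = 1.275×10¹⁰ K⁴.
A = 2150/(0.81 × 5.67×10⁻⁸ × 1.275×10¹⁰).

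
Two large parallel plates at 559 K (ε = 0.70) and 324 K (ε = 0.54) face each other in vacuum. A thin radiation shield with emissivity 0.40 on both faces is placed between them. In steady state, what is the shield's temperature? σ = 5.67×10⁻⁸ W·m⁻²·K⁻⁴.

In steady state the net flux on the hot side equals that on the cold side.
σ(T₁⁴−T_s⁴)/D₁ = σ(T_s⁴−T₂⁴)/D₂, with D₁ = 1/ε₁+1/ε_s−1 = 2.929, D₂ = 1/ε_s+1/ε₂−1 = 3.352.
Solve for T_s⁴: T_s⁴ = (D₂·T₁⁴ + D₁·T₂⁴)/(D₁+D₂) = 5.725×10¹⁰ K⁴.

T_s ≈ 489 K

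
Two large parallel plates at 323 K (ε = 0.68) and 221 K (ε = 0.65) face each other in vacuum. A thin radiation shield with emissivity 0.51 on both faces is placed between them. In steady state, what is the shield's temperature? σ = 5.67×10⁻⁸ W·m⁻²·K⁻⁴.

T_s ≈ 286 K

In steady state the net flux on the hot side equals that on the cold side.
σ(T₁⁴−T_s⁴)/D₁ = σ(T_s⁴−T₂⁴)/D₂, with D₁ = 1/ε₁+1/ε_s−1 = 2.431, D₂ = 1/ε_s+1/ε₂−1 = 2.499.
Solve for T_s⁴: T_s⁴ = (D₂·T₁⁴ + D₁·T₂⁴)/(D₁+D₂) = 6.693×10⁹ K⁴.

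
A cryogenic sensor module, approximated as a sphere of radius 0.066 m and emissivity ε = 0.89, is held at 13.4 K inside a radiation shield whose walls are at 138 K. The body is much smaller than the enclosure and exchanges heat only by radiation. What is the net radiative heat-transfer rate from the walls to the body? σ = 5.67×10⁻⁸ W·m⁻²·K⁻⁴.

For a small grey body in a large enclosure: P_net = εσA(T_body⁴ − T_wall⁴).
A = 4πr² = 0.05474 m²; T_body⁴ − T_wall⁴ = 32240 − 3.627×10⁸ = -3.626×10⁸ K⁴.
|P_net| = 0.89·5.67×10⁻⁸·0.05474·3.626×10⁸.

P_net ≈ 1.00 W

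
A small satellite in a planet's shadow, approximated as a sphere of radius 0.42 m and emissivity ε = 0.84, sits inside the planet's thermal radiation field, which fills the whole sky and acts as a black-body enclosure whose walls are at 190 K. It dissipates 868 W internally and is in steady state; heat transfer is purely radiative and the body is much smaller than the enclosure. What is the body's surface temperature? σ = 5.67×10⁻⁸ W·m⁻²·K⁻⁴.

T ≈ 312 K

For a small grey body in a large enclosure, net radiated power = εσA(T⁴ − T_w⁴).
Steady state: P = εσA(T⁴ − T_w⁴) with A = 4πr² = 2.217 m².
T⁴ = P/(εσA) + T_w⁴ = 868/(0.84·5.67×10⁻⁸·2.217) + (190)⁴
    = 8.221×10⁹ + 1.303×10⁹ = 9.525×10⁹ K⁴.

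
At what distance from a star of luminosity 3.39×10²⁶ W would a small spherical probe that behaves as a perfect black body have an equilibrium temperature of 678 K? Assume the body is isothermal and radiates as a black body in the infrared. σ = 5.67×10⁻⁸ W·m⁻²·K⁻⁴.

For an isothermal black-emitting sphere, (1−a)S·πr² = σ·4πr²·T⁴ ⇒ S = 4σT⁴/(1−a).
S = 4·5.67×10⁻⁸·(678)⁴/1.00 = 47920 W/m².
Flux falls as S = L/(4πd²), so d = √(L/(4πS)) = √(3.39×10²⁶/(4π·47920)).

d ≈ 2.37×10¹⁰ m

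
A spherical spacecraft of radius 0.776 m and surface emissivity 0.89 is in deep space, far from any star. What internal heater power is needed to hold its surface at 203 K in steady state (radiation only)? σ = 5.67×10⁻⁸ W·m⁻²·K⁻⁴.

P ≈ 648 W

P = εσ·4πr²·T⁴.
4πr² = 7.567 m²; T⁴ = 1.698×10⁹ K⁴.
P = 0.89·5.67×10⁻⁸·7.567·1.698×10⁹.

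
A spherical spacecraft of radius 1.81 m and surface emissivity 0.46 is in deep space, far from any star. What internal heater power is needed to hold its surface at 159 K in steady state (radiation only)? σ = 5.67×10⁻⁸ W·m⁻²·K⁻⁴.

P ≈ 686 W

P = εσ·4πr²·T⁴.
4πr² = 41.17 m²; T⁴ = 6.391×10⁸ K⁴.
P = 0.46·5.67×10⁻⁸·41.17·6.391×10⁸.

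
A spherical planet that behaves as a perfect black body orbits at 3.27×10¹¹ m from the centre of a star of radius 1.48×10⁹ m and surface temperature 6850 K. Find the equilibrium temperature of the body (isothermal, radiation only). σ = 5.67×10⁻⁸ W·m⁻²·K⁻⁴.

The star's surface emits σT_*⁴; at distance d the flux is S = σT_*⁴(R_*/d)².
S = 5.67×10⁻⁸·(6850)⁴·(1.48×10⁹/3.27×10¹¹)² = 2557 W/m².
For an isothermal sphere T⁴ = (1−a)S/(4σ) = 1.128×10¹⁰ K⁴.

T ≈ 326 K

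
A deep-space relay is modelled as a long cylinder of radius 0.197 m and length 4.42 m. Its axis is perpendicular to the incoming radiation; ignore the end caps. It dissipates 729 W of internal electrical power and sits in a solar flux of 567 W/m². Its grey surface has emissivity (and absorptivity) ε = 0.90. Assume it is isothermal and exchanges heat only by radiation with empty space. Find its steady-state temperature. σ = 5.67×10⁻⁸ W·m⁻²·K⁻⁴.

At steady state, absorbed solar power + internal power = radiated power.
Absorbed: α·S·A_cross = 0.90·567·1.741 = 888.7 W (cross-section 2rL).
Total input = 888.7 + 729 = 1618 W.
Radiated: εσ·A_surf·T⁴ with A_surf = 2πrL = 5.471 m².
T⁴ = 1618/(0.90·5.67×10⁻⁸·5.471) = 5.794×10⁹ K⁴.

T ≈ 276 K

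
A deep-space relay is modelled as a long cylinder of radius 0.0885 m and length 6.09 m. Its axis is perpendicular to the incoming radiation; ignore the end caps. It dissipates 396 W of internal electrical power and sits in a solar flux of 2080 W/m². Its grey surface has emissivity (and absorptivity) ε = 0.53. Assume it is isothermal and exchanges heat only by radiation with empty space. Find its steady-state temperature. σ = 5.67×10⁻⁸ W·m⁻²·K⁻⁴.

T ≈ 353 K

At steady state, absorbed solar power + internal power = radiated power.
Absorbed: α·S·A_cross = 0.53·2080·1.078 = 1188 W (cross-section 2rL).
Total input = 1188 + 396 = 1584 W.
Radiated: εσ·A_surf·T⁴ with A_surf = 2πrL = 3.386 m².
T⁴ = 1584/(0.53·5.67×10⁻⁸·3.386) = 1.557×10¹⁰ K⁴.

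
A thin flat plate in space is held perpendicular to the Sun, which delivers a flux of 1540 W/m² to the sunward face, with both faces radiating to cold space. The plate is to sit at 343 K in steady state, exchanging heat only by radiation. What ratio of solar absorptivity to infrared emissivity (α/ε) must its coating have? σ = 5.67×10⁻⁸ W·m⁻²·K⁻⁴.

Balance: αS·A = εσ·2A·T⁴ ⇒ α/ε = 2σT⁴/S.
α/ε = 2·5.67×10⁻⁸·(343)⁴/1540 = 2·5.67×10⁻⁸·1.384×10¹⁰/1540.

α/ε ≈ 1.02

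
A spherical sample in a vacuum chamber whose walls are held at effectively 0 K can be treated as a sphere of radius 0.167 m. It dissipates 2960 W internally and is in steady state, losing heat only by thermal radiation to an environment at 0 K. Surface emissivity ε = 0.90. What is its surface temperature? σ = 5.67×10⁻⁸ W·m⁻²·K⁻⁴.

T ≈ 638 K

Steady state: internal power = radiated power, P = εσA T⁴.
Radiating area A = 4πr² = 0.3505 m².
T⁴ = P/(εσA) = 2960/(0.90·5.67×10⁻⁸·0.3505) = 1.655×10¹¹ K⁴.
T = (1.655×10¹¹)^(1/4).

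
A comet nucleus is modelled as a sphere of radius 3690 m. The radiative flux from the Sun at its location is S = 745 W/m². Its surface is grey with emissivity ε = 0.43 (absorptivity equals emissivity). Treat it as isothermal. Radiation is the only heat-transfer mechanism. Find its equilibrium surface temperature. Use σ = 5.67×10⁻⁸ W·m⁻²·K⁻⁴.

T ≈ 239 K

At equilibrium, absorbed power = emitted power.
Absorbing cross-section = πr² = 4.278×10⁷ m²; emitting surface = 4πr² = 1.711×10⁸ m² (ratio 4).
εS·A_cross = εσ·A_surf·T⁴  ⇒  T⁴ = S/(4σ)   (ε cancels).
T⁴ = 745/(4·5.67×10⁻⁸) = 3.285×10⁹ K⁴.
T = (3.285×10⁹)^(1/4).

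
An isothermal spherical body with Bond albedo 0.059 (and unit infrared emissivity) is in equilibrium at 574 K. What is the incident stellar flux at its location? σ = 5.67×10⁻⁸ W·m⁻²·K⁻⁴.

S ≈ 26200 W/m²

(1−a)S·πr² = σ·4πr²·T⁴ ⇒ S = 4σT⁴/(1−a).
S = 4·5.67×10⁻⁸·1.086×10¹¹/0.941.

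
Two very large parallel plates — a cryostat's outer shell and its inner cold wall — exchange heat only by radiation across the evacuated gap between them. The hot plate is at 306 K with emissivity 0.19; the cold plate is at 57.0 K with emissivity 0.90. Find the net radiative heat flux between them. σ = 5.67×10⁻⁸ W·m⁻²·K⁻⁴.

For two infinite grey parallel plates, q = σ(T₁⁴ − T₂⁴)/(1/ε₁ + 1/ε₂ − 1).
T₁⁴ − T₂⁴ = 8.768×10⁹ − 1.056×10⁷ = 8.757×10⁹ K⁴.
1/ε₁ + 1/ε₂ − 1 = 5.263 + 1.111 − 1 = 5.374.
q = 5.67×10⁻⁸ × 8.757×10⁹ / 5.374.

q ≈ 92.4 W/m²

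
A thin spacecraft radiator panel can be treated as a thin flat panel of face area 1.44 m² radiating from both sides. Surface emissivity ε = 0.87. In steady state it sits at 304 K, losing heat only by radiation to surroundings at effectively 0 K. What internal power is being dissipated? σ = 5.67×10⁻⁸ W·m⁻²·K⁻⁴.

Steady state: P = εσA T⁴.
A = 2·1.44 = 2.880 m²; T⁴ = (304)⁴ = 8.541×10⁹ K⁴.
P = 0.87 × 5.67×10⁻⁸ × 2.880 × 8.541×10⁹.

P ≈ 1210 W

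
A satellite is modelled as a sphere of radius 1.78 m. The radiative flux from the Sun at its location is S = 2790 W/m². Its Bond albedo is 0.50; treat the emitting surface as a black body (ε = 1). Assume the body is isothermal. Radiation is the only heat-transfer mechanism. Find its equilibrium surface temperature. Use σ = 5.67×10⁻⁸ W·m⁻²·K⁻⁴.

At equilibrium, absorbed power = emitted power.
Absorbing cross-section = πr² = 9.954 m²; emitting surface = 4πr² = 39.82 m² (ratio 4).
(1−a)S·A_cross = εσ·A_surf·T⁴  ⇒  T⁴ = (1−a)S/(4σ).
T⁴ = 0.500·2790/(4·5.67×10⁻⁸) = 6.151×10⁹ K⁴.
T = (6.151×10⁹)^(1/4).

T ≈ 280 K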